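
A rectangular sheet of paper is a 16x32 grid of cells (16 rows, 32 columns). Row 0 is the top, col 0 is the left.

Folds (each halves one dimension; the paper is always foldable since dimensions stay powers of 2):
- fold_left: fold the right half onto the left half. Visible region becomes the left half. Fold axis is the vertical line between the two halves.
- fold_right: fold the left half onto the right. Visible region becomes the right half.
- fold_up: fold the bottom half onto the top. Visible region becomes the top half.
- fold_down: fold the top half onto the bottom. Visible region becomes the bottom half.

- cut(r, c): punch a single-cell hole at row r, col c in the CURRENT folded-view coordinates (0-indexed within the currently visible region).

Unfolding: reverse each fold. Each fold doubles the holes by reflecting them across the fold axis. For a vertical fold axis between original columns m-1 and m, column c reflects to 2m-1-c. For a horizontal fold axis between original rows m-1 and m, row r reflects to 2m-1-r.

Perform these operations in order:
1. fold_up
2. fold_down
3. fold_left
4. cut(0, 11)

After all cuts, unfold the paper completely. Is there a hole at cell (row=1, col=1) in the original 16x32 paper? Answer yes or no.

Answer: no

Derivation:
Op 1 fold_up: fold axis h@8; visible region now rows[0,8) x cols[0,32) = 8x32
Op 2 fold_down: fold axis h@4; visible region now rows[4,8) x cols[0,32) = 4x32
Op 3 fold_left: fold axis v@16; visible region now rows[4,8) x cols[0,16) = 4x16
Op 4 cut(0, 11): punch at orig (4,11); cuts so far [(4, 11)]; region rows[4,8) x cols[0,16) = 4x16
Unfold 1 (reflect across v@16): 2 holes -> [(4, 11), (4, 20)]
Unfold 2 (reflect across h@4): 4 holes -> [(3, 11), (3, 20), (4, 11), (4, 20)]
Unfold 3 (reflect across h@8): 8 holes -> [(3, 11), (3, 20), (4, 11), (4, 20), (11, 11), (11, 20), (12, 11), (12, 20)]
Holes: [(3, 11), (3, 20), (4, 11), (4, 20), (11, 11), (11, 20), (12, 11), (12, 20)]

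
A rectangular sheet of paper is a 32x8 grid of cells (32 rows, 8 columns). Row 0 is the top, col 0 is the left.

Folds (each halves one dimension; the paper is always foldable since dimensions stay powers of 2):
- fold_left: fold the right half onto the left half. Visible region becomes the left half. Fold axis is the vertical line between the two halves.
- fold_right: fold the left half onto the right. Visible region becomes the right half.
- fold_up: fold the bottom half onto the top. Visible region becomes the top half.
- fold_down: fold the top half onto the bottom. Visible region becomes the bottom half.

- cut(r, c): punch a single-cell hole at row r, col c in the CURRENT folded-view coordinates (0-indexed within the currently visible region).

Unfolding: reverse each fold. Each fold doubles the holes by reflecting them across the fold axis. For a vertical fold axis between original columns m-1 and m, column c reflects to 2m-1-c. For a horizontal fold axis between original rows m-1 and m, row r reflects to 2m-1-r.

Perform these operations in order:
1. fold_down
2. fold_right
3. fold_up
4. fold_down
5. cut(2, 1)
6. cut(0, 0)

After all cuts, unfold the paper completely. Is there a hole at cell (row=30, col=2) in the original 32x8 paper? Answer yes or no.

Op 1 fold_down: fold axis h@16; visible region now rows[16,32) x cols[0,8) = 16x8
Op 2 fold_right: fold axis v@4; visible region now rows[16,32) x cols[4,8) = 16x4
Op 3 fold_up: fold axis h@24; visible region now rows[16,24) x cols[4,8) = 8x4
Op 4 fold_down: fold axis h@20; visible region now rows[20,24) x cols[4,8) = 4x4
Op 5 cut(2, 1): punch at orig (22,5); cuts so far [(22, 5)]; region rows[20,24) x cols[4,8) = 4x4
Op 6 cut(0, 0): punch at orig (20,4); cuts so far [(20, 4), (22, 5)]; region rows[20,24) x cols[4,8) = 4x4
Unfold 1 (reflect across h@20): 4 holes -> [(17, 5), (19, 4), (20, 4), (22, 5)]
Unfold 2 (reflect across h@24): 8 holes -> [(17, 5), (19, 4), (20, 4), (22, 5), (25, 5), (27, 4), (28, 4), (30, 5)]
Unfold 3 (reflect across v@4): 16 holes -> [(17, 2), (17, 5), (19, 3), (19, 4), (20, 3), (20, 4), (22, 2), (22, 5), (25, 2), (25, 5), (27, 3), (27, 4), (28, 3), (28, 4), (30, 2), (30, 5)]
Unfold 4 (reflect across h@16): 32 holes -> [(1, 2), (1, 5), (3, 3), (3, 4), (4, 3), (4, 4), (6, 2), (6, 5), (9, 2), (9, 5), (11, 3), (11, 4), (12, 3), (12, 4), (14, 2), (14, 5), (17, 2), (17, 5), (19, 3), (19, 4), (20, 3), (20, 4), (22, 2), (22, 5), (25, 2), (25, 5), (27, 3), (27, 4), (28, 3), (28, 4), (30, 2), (30, 5)]
Holes: [(1, 2), (1, 5), (3, 3), (3, 4), (4, 3), (4, 4), (6, 2), (6, 5), (9, 2), (9, 5), (11, 3), (11, 4), (12, 3), (12, 4), (14, 2), (14, 5), (17, 2), (17, 5), (19, 3), (19, 4), (20, 3), (20, 4), (22, 2), (22, 5), (25, 2), (25, 5), (27, 3), (27, 4), (28, 3), (28, 4), (30, 2), (30, 5)]

Answer: yes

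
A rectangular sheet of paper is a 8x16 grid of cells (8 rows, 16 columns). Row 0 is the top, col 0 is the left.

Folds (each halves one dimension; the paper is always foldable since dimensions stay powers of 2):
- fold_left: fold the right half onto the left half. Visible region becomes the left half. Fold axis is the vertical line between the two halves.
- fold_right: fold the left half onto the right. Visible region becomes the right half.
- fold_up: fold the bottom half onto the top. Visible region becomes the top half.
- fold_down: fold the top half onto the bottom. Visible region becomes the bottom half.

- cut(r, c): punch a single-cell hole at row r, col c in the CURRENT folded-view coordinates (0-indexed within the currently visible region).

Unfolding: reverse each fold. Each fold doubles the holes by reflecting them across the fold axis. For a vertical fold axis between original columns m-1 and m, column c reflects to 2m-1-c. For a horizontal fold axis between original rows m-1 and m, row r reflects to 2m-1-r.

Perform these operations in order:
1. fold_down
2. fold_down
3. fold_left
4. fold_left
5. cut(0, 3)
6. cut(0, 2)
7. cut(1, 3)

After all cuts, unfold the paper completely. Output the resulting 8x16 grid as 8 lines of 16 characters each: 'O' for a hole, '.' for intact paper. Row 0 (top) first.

Op 1 fold_down: fold axis h@4; visible region now rows[4,8) x cols[0,16) = 4x16
Op 2 fold_down: fold axis h@6; visible region now rows[6,8) x cols[0,16) = 2x16
Op 3 fold_left: fold axis v@8; visible region now rows[6,8) x cols[0,8) = 2x8
Op 4 fold_left: fold axis v@4; visible region now rows[6,8) x cols[0,4) = 2x4
Op 5 cut(0, 3): punch at orig (6,3); cuts so far [(6, 3)]; region rows[6,8) x cols[0,4) = 2x4
Op 6 cut(0, 2): punch at orig (6,2); cuts so far [(6, 2), (6, 3)]; region rows[6,8) x cols[0,4) = 2x4
Op 7 cut(1, 3): punch at orig (7,3); cuts so far [(6, 2), (6, 3), (7, 3)]; region rows[6,8) x cols[0,4) = 2x4
Unfold 1 (reflect across v@4): 6 holes -> [(6, 2), (6, 3), (6, 4), (6, 5), (7, 3), (7, 4)]
Unfold 2 (reflect across v@8): 12 holes -> [(6, 2), (6, 3), (6, 4), (6, 5), (6, 10), (6, 11), (6, 12), (6, 13), (7, 3), (7, 4), (7, 11), (7, 12)]
Unfold 3 (reflect across h@6): 24 holes -> [(4, 3), (4, 4), (4, 11), (4, 12), (5, 2), (5, 3), (5, 4), (5, 5), (5, 10), (5, 11), (5, 12), (5, 13), (6, 2), (6, 3), (6, 4), (6, 5), (6, 10), (6, 11), (6, 12), (6, 13), (7, 3), (7, 4), (7, 11), (7, 12)]
Unfold 4 (reflect across h@4): 48 holes -> [(0, 3), (0, 4), (0, 11), (0, 12), (1, 2), (1, 3), (1, 4), (1, 5), (1, 10), (1, 11), (1, 12), (1, 13), (2, 2), (2, 3), (2, 4), (2, 5), (2, 10), (2, 11), (2, 12), (2, 13), (3, 3), (3, 4), (3, 11), (3, 12), (4, 3), (4, 4), (4, 11), (4, 12), (5, 2), (5, 3), (5, 4), (5, 5), (5, 10), (5, 11), (5, 12), (5, 13), (6, 2), (6, 3), (6, 4), (6, 5), (6, 10), (6, 11), (6, 12), (6, 13), (7, 3), (7, 4), (7, 11), (7, 12)]

Answer: ...OO......OO...
..OOOO....OOOO..
..OOOO....OOOO..
...OO......OO...
...OO......OO...
..OOOO....OOOO..
..OOOO....OOOO..
...OO......OO...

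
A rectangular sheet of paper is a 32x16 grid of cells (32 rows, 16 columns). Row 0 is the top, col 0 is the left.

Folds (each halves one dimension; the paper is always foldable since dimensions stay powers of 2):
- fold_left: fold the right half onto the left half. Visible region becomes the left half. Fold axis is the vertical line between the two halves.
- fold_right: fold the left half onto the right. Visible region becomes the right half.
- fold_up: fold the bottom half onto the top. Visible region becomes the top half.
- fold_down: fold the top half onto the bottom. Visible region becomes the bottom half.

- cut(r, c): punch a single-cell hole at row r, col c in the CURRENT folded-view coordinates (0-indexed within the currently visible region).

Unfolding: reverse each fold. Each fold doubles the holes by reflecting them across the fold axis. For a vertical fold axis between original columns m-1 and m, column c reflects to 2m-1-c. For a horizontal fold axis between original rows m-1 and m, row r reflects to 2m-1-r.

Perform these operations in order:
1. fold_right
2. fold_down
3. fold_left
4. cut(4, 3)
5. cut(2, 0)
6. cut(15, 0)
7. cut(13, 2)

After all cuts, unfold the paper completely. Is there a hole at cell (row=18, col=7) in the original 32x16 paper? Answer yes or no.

Op 1 fold_right: fold axis v@8; visible region now rows[0,32) x cols[8,16) = 32x8
Op 2 fold_down: fold axis h@16; visible region now rows[16,32) x cols[8,16) = 16x8
Op 3 fold_left: fold axis v@12; visible region now rows[16,32) x cols[8,12) = 16x4
Op 4 cut(4, 3): punch at orig (20,11); cuts so far [(20, 11)]; region rows[16,32) x cols[8,12) = 16x4
Op 5 cut(2, 0): punch at orig (18,8); cuts so far [(18, 8), (20, 11)]; region rows[16,32) x cols[8,12) = 16x4
Op 6 cut(15, 0): punch at orig (31,8); cuts so far [(18, 8), (20, 11), (31, 8)]; region rows[16,32) x cols[8,12) = 16x4
Op 7 cut(13, 2): punch at orig (29,10); cuts so far [(18, 8), (20, 11), (29, 10), (31, 8)]; region rows[16,32) x cols[8,12) = 16x4
Unfold 1 (reflect across v@12): 8 holes -> [(18, 8), (18, 15), (20, 11), (20, 12), (29, 10), (29, 13), (31, 8), (31, 15)]
Unfold 2 (reflect across h@16): 16 holes -> [(0, 8), (0, 15), (2, 10), (2, 13), (11, 11), (11, 12), (13, 8), (13, 15), (18, 8), (18, 15), (20, 11), (20, 12), (29, 10), (29, 13), (31, 8), (31, 15)]
Unfold 3 (reflect across v@8): 32 holes -> [(0, 0), (0, 7), (0, 8), (0, 15), (2, 2), (2, 5), (2, 10), (2, 13), (11, 3), (11, 4), (11, 11), (11, 12), (13, 0), (13, 7), (13, 8), (13, 15), (18, 0), (18, 7), (18, 8), (18, 15), (20, 3), (20, 4), (20, 11), (20, 12), (29, 2), (29, 5), (29, 10), (29, 13), (31, 0), (31, 7), (31, 8), (31, 15)]
Holes: [(0, 0), (0, 7), (0, 8), (0, 15), (2, 2), (2, 5), (2, 10), (2, 13), (11, 3), (11, 4), (11, 11), (11, 12), (13, 0), (13, 7), (13, 8), (13, 15), (18, 0), (18, 7), (18, 8), (18, 15), (20, 3), (20, 4), (20, 11), (20, 12), (29, 2), (29, 5), (29, 10), (29, 13), (31, 0), (31, 7), (31, 8), (31, 15)]

Answer: yes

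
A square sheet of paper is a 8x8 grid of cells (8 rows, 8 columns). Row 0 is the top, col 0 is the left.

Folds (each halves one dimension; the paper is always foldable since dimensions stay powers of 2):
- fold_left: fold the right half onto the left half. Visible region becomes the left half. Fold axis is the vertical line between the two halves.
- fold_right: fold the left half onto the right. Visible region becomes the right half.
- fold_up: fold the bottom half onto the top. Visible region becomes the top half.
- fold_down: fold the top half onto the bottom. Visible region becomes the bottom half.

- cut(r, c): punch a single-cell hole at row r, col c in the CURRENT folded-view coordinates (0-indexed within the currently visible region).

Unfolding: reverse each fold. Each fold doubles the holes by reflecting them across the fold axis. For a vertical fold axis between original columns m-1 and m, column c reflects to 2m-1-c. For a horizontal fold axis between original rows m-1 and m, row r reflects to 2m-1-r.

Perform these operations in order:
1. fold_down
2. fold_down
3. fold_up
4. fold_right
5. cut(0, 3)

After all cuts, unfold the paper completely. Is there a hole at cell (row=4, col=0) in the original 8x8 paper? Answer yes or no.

Op 1 fold_down: fold axis h@4; visible region now rows[4,8) x cols[0,8) = 4x8
Op 2 fold_down: fold axis h@6; visible region now rows[6,8) x cols[0,8) = 2x8
Op 3 fold_up: fold axis h@7; visible region now rows[6,7) x cols[0,8) = 1x8
Op 4 fold_right: fold axis v@4; visible region now rows[6,7) x cols[4,8) = 1x4
Op 5 cut(0, 3): punch at orig (6,7); cuts so far [(6, 7)]; region rows[6,7) x cols[4,8) = 1x4
Unfold 1 (reflect across v@4): 2 holes -> [(6, 0), (6, 7)]
Unfold 2 (reflect across h@7): 4 holes -> [(6, 0), (6, 7), (7, 0), (7, 7)]
Unfold 3 (reflect across h@6): 8 holes -> [(4, 0), (4, 7), (5, 0), (5, 7), (6, 0), (6, 7), (7, 0), (7, 7)]
Unfold 4 (reflect across h@4): 16 holes -> [(0, 0), (0, 7), (1, 0), (1, 7), (2, 0), (2, 7), (3, 0), (3, 7), (4, 0), (4, 7), (5, 0), (5, 7), (6, 0), (6, 7), (7, 0), (7, 7)]
Holes: [(0, 0), (0, 7), (1, 0), (1, 7), (2, 0), (2, 7), (3, 0), (3, 7), (4, 0), (4, 7), (5, 0), (5, 7), (6, 0), (6, 7), (7, 0), (7, 7)]

Answer: yes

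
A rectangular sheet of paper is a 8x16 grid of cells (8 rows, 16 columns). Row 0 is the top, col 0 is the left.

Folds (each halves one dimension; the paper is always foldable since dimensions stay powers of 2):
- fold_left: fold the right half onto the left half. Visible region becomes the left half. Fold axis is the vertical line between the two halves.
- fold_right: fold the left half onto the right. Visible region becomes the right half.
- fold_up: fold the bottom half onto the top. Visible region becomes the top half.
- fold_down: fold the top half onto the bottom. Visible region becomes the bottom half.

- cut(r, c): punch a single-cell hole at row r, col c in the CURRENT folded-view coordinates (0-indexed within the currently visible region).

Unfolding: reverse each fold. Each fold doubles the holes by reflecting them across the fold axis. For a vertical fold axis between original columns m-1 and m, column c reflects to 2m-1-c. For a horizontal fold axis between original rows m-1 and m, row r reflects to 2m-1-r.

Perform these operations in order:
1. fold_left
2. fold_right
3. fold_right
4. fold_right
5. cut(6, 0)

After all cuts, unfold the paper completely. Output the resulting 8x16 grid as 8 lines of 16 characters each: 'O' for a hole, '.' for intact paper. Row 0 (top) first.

Op 1 fold_left: fold axis v@8; visible region now rows[0,8) x cols[0,8) = 8x8
Op 2 fold_right: fold axis v@4; visible region now rows[0,8) x cols[4,8) = 8x4
Op 3 fold_right: fold axis v@6; visible region now rows[0,8) x cols[6,8) = 8x2
Op 4 fold_right: fold axis v@7; visible region now rows[0,8) x cols[7,8) = 8x1
Op 5 cut(6, 0): punch at orig (6,7); cuts so far [(6, 7)]; region rows[0,8) x cols[7,8) = 8x1
Unfold 1 (reflect across v@7): 2 holes -> [(6, 6), (6, 7)]
Unfold 2 (reflect across v@6): 4 holes -> [(6, 4), (6, 5), (6, 6), (6, 7)]
Unfold 3 (reflect across v@4): 8 holes -> [(6, 0), (6, 1), (6, 2), (6, 3), (6, 4), (6, 5), (6, 6), (6, 7)]
Unfold 4 (reflect across v@8): 16 holes -> [(6, 0), (6, 1), (6, 2), (6, 3), (6, 4), (6, 5), (6, 6), (6, 7), (6, 8), (6, 9), (6, 10), (6, 11), (6, 12), (6, 13), (6, 14), (6, 15)]

Answer: ................
................
................
................
................
................
OOOOOOOOOOOOOOOO
................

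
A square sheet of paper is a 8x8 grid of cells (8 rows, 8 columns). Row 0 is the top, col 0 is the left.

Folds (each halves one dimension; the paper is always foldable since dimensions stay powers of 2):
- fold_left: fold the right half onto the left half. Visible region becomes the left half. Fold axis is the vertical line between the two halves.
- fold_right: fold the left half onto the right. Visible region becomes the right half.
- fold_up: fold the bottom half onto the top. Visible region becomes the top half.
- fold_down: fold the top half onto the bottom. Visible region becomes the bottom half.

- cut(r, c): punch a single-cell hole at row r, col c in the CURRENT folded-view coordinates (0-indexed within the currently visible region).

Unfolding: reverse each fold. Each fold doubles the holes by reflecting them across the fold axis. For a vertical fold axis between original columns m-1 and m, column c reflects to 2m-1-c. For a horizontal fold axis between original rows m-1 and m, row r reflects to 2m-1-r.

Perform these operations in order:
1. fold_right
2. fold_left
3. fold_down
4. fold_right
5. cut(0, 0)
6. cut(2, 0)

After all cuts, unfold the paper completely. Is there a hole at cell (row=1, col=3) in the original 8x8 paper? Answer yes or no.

Op 1 fold_right: fold axis v@4; visible region now rows[0,8) x cols[4,8) = 8x4
Op 2 fold_left: fold axis v@6; visible region now rows[0,8) x cols[4,6) = 8x2
Op 3 fold_down: fold axis h@4; visible region now rows[4,8) x cols[4,6) = 4x2
Op 4 fold_right: fold axis v@5; visible region now rows[4,8) x cols[5,6) = 4x1
Op 5 cut(0, 0): punch at orig (4,5); cuts so far [(4, 5)]; region rows[4,8) x cols[5,6) = 4x1
Op 6 cut(2, 0): punch at orig (6,5); cuts so far [(4, 5), (6, 5)]; region rows[4,8) x cols[5,6) = 4x1
Unfold 1 (reflect across v@5): 4 holes -> [(4, 4), (4, 5), (6, 4), (6, 5)]
Unfold 2 (reflect across h@4): 8 holes -> [(1, 4), (1, 5), (3, 4), (3, 5), (4, 4), (4, 5), (6, 4), (6, 5)]
Unfold 3 (reflect across v@6): 16 holes -> [(1, 4), (1, 5), (1, 6), (1, 7), (3, 4), (3, 5), (3, 6), (3, 7), (4, 4), (4, 5), (4, 6), (4, 7), (6, 4), (6, 5), (6, 6), (6, 7)]
Unfold 4 (reflect across v@4): 32 holes -> [(1, 0), (1, 1), (1, 2), (1, 3), (1, 4), (1, 5), (1, 6), (1, 7), (3, 0), (3, 1), (3, 2), (3, 3), (3, 4), (3, 5), (3, 6), (3, 7), (4, 0), (4, 1), (4, 2), (4, 3), (4, 4), (4, 5), (4, 6), (4, 7), (6, 0), (6, 1), (6, 2), (6, 3), (6, 4), (6, 5), (6, 6), (6, 7)]
Holes: [(1, 0), (1, 1), (1, 2), (1, 3), (1, 4), (1, 5), (1, 6), (1, 7), (3, 0), (3, 1), (3, 2), (3, 3), (3, 4), (3, 5), (3, 6), (3, 7), (4, 0), (4, 1), (4, 2), (4, 3), (4, 4), (4, 5), (4, 6), (4, 7), (6, 0), (6, 1), (6, 2), (6, 3), (6, 4), (6, 5), (6, 6), (6, 7)]

Answer: yes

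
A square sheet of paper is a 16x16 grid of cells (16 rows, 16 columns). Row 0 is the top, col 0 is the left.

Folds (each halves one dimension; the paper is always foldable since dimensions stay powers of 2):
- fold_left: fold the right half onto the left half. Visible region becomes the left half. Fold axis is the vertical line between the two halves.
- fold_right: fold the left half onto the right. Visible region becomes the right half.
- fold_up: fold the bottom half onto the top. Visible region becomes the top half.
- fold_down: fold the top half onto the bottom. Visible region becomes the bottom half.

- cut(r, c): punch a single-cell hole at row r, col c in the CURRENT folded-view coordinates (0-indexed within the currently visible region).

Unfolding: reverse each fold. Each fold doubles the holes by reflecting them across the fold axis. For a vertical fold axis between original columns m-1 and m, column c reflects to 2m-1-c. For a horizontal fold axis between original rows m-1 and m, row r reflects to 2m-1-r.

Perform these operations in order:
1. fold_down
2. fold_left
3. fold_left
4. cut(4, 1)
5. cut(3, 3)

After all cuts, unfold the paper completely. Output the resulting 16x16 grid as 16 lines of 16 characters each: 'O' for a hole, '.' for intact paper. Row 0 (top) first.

Op 1 fold_down: fold axis h@8; visible region now rows[8,16) x cols[0,16) = 8x16
Op 2 fold_left: fold axis v@8; visible region now rows[8,16) x cols[0,8) = 8x8
Op 3 fold_left: fold axis v@4; visible region now rows[8,16) x cols[0,4) = 8x4
Op 4 cut(4, 1): punch at orig (12,1); cuts so far [(12, 1)]; region rows[8,16) x cols[0,4) = 8x4
Op 5 cut(3, 3): punch at orig (11,3); cuts so far [(11, 3), (12, 1)]; region rows[8,16) x cols[0,4) = 8x4
Unfold 1 (reflect across v@4): 4 holes -> [(11, 3), (11, 4), (12, 1), (12, 6)]
Unfold 2 (reflect across v@8): 8 holes -> [(11, 3), (11, 4), (11, 11), (11, 12), (12, 1), (12, 6), (12, 9), (12, 14)]
Unfold 3 (reflect across h@8): 16 holes -> [(3, 1), (3, 6), (3, 9), (3, 14), (4, 3), (4, 4), (4, 11), (4, 12), (11, 3), (11, 4), (11, 11), (11, 12), (12, 1), (12, 6), (12, 9), (12, 14)]

Answer: ................
................
................
.O....O..O....O.
...OO......OO...
................
................
................
................
................
................
...OO......OO...
.O....O..O....O.
................
................
................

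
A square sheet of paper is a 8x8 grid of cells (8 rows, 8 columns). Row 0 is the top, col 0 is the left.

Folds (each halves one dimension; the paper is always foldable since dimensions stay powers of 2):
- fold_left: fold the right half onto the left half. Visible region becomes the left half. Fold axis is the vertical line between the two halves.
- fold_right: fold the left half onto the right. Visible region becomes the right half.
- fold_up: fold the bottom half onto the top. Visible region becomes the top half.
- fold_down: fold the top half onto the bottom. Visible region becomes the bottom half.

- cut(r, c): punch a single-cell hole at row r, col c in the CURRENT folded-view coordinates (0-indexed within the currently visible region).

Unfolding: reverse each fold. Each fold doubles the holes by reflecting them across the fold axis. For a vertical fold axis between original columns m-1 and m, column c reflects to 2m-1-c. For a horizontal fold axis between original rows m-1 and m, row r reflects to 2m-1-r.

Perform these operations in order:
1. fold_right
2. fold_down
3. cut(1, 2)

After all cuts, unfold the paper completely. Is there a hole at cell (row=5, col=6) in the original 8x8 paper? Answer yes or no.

Op 1 fold_right: fold axis v@4; visible region now rows[0,8) x cols[4,8) = 8x4
Op 2 fold_down: fold axis h@4; visible region now rows[4,8) x cols[4,8) = 4x4
Op 3 cut(1, 2): punch at orig (5,6); cuts so far [(5, 6)]; region rows[4,8) x cols[4,8) = 4x4
Unfold 1 (reflect across h@4): 2 holes -> [(2, 6), (5, 6)]
Unfold 2 (reflect across v@4): 4 holes -> [(2, 1), (2, 6), (5, 1), (5, 6)]
Holes: [(2, 1), (2, 6), (5, 1), (5, 6)]

Answer: yes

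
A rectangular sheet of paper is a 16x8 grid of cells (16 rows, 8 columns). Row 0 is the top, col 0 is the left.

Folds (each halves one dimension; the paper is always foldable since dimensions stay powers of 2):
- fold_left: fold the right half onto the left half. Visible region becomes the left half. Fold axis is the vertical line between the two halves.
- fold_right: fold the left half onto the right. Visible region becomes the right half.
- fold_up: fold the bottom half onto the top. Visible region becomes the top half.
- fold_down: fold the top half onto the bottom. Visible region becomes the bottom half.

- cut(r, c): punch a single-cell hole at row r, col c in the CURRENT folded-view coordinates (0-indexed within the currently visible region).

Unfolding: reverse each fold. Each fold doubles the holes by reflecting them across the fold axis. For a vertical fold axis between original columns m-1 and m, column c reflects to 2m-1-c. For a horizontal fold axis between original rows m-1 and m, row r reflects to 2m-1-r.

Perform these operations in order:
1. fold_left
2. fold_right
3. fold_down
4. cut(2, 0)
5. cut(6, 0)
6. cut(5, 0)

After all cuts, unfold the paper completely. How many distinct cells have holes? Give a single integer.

Answer: 24

Derivation:
Op 1 fold_left: fold axis v@4; visible region now rows[0,16) x cols[0,4) = 16x4
Op 2 fold_right: fold axis v@2; visible region now rows[0,16) x cols[2,4) = 16x2
Op 3 fold_down: fold axis h@8; visible region now rows[8,16) x cols[2,4) = 8x2
Op 4 cut(2, 0): punch at orig (10,2); cuts so far [(10, 2)]; region rows[8,16) x cols[2,4) = 8x2
Op 5 cut(6, 0): punch at orig (14,2); cuts so far [(10, 2), (14, 2)]; region rows[8,16) x cols[2,4) = 8x2
Op 6 cut(5, 0): punch at orig (13,2); cuts so far [(10, 2), (13, 2), (14, 2)]; region rows[8,16) x cols[2,4) = 8x2
Unfold 1 (reflect across h@8): 6 holes -> [(1, 2), (2, 2), (5, 2), (10, 2), (13, 2), (14, 2)]
Unfold 2 (reflect across v@2): 12 holes -> [(1, 1), (1, 2), (2, 1), (2, 2), (5, 1), (5, 2), (10, 1), (10, 2), (13, 1), (13, 2), (14, 1), (14, 2)]
Unfold 3 (reflect across v@4): 24 holes -> [(1, 1), (1, 2), (1, 5), (1, 6), (2, 1), (2, 2), (2, 5), (2, 6), (5, 1), (5, 2), (5, 5), (5, 6), (10, 1), (10, 2), (10, 5), (10, 6), (13, 1), (13, 2), (13, 5), (13, 6), (14, 1), (14, 2), (14, 5), (14, 6)]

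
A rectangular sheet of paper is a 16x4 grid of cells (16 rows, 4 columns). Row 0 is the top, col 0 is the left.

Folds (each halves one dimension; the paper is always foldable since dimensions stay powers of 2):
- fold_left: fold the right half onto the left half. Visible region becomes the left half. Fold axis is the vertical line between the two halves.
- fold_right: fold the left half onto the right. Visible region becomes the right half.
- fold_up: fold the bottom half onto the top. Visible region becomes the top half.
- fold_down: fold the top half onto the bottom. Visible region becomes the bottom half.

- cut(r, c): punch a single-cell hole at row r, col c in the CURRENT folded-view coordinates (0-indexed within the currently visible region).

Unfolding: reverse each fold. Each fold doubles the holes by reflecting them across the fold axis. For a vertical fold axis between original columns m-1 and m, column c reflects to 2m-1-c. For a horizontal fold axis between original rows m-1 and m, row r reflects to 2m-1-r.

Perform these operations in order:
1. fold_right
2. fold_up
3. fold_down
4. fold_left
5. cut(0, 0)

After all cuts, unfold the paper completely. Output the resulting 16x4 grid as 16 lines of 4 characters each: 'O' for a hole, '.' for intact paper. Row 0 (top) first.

Answer: ....
....
....
OOOO
OOOO
....
....
....
....
....
....
OOOO
OOOO
....
....
....

Derivation:
Op 1 fold_right: fold axis v@2; visible region now rows[0,16) x cols[2,4) = 16x2
Op 2 fold_up: fold axis h@8; visible region now rows[0,8) x cols[2,4) = 8x2
Op 3 fold_down: fold axis h@4; visible region now rows[4,8) x cols[2,4) = 4x2
Op 4 fold_left: fold axis v@3; visible region now rows[4,8) x cols[2,3) = 4x1
Op 5 cut(0, 0): punch at orig (4,2); cuts so far [(4, 2)]; region rows[4,8) x cols[2,3) = 4x1
Unfold 1 (reflect across v@3): 2 holes -> [(4, 2), (4, 3)]
Unfold 2 (reflect across h@4): 4 holes -> [(3, 2), (3, 3), (4, 2), (4, 3)]
Unfold 3 (reflect across h@8): 8 holes -> [(3, 2), (3, 3), (4, 2), (4, 3), (11, 2), (11, 3), (12, 2), (12, 3)]
Unfold 4 (reflect across v@2): 16 holes -> [(3, 0), (3, 1), (3, 2), (3, 3), (4, 0), (4, 1), (4, 2), (4, 3), (11, 0), (11, 1), (11, 2), (11, 3), (12, 0), (12, 1), (12, 2), (12, 3)]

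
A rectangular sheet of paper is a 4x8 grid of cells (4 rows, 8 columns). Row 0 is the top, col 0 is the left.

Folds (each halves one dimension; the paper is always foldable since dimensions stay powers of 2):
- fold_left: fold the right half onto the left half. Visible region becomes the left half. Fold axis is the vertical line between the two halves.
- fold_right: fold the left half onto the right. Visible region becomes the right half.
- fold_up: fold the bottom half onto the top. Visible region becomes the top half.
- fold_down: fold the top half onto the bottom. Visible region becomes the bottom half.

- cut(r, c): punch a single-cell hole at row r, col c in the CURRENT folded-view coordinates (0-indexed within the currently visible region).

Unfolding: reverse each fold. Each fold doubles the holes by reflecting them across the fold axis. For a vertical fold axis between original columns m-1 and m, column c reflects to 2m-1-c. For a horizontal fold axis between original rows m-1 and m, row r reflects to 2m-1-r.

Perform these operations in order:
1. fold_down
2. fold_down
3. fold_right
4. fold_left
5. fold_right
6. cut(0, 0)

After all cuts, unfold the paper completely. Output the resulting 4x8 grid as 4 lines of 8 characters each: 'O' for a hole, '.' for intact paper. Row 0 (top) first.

Op 1 fold_down: fold axis h@2; visible region now rows[2,4) x cols[0,8) = 2x8
Op 2 fold_down: fold axis h@3; visible region now rows[3,4) x cols[0,8) = 1x8
Op 3 fold_right: fold axis v@4; visible region now rows[3,4) x cols[4,8) = 1x4
Op 4 fold_left: fold axis v@6; visible region now rows[3,4) x cols[4,6) = 1x2
Op 5 fold_right: fold axis v@5; visible region now rows[3,4) x cols[5,6) = 1x1
Op 6 cut(0, 0): punch at orig (3,5); cuts so far [(3, 5)]; region rows[3,4) x cols[5,6) = 1x1
Unfold 1 (reflect across v@5): 2 holes -> [(3, 4), (3, 5)]
Unfold 2 (reflect across v@6): 4 holes -> [(3, 4), (3, 5), (3, 6), (3, 7)]
Unfold 3 (reflect across v@4): 8 holes -> [(3, 0), (3, 1), (3, 2), (3, 3), (3, 4), (3, 5), (3, 6), (3, 7)]
Unfold 4 (reflect across h@3): 16 holes -> [(2, 0), (2, 1), (2, 2), (2, 3), (2, 4), (2, 5), (2, 6), (2, 7), (3, 0), (3, 1), (3, 2), (3, 3), (3, 4), (3, 5), (3, 6), (3, 7)]
Unfold 5 (reflect across h@2): 32 holes -> [(0, 0), (0, 1), (0, 2), (0, 3), (0, 4), (0, 5), (0, 6), (0, 7), (1, 0), (1, 1), (1, 2), (1, 3), (1, 4), (1, 5), (1, 6), (1, 7), (2, 0), (2, 1), (2, 2), (2, 3), (2, 4), (2, 5), (2, 6), (2, 7), (3, 0), (3, 1), (3, 2), (3, 3), (3, 4), (3, 5), (3, 6), (3, 7)]

Answer: OOOOOOOO
OOOOOOOO
OOOOOOOO
OOOOOOOO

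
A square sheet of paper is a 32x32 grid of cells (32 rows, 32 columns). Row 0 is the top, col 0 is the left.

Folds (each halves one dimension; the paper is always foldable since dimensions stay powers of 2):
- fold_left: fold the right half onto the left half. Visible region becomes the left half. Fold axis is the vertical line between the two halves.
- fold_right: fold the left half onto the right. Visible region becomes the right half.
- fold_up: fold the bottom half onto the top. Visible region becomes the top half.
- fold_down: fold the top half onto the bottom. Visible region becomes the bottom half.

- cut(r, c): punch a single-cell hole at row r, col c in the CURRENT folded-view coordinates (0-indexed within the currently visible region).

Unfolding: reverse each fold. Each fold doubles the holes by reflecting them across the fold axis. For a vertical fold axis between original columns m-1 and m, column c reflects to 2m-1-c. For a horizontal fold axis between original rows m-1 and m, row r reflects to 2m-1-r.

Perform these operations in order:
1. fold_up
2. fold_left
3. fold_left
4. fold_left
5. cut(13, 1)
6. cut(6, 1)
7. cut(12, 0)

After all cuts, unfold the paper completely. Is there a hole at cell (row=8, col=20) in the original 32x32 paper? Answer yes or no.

Answer: no

Derivation:
Op 1 fold_up: fold axis h@16; visible region now rows[0,16) x cols[0,32) = 16x32
Op 2 fold_left: fold axis v@16; visible region now rows[0,16) x cols[0,16) = 16x16
Op 3 fold_left: fold axis v@8; visible region now rows[0,16) x cols[0,8) = 16x8
Op 4 fold_left: fold axis v@4; visible region now rows[0,16) x cols[0,4) = 16x4
Op 5 cut(13, 1): punch at orig (13,1); cuts so far [(13, 1)]; region rows[0,16) x cols[0,4) = 16x4
Op 6 cut(6, 1): punch at orig (6,1); cuts so far [(6, 1), (13, 1)]; region rows[0,16) x cols[0,4) = 16x4
Op 7 cut(12, 0): punch at orig (12,0); cuts so far [(6, 1), (12, 0), (13, 1)]; region rows[0,16) x cols[0,4) = 16x4
Unfold 1 (reflect across v@4): 6 holes -> [(6, 1), (6, 6), (12, 0), (12, 7), (13, 1), (13, 6)]
Unfold 2 (reflect across v@8): 12 holes -> [(6, 1), (6, 6), (6, 9), (6, 14), (12, 0), (12, 7), (12, 8), (12, 15), (13, 1), (13, 6), (13, 9), (13, 14)]
Unfold 3 (reflect across v@16): 24 holes -> [(6, 1), (6, 6), (6, 9), (6, 14), (6, 17), (6, 22), (6, 25), (6, 30), (12, 0), (12, 7), (12, 8), (12, 15), (12, 16), (12, 23), (12, 24), (12, 31), (13, 1), (13, 6), (13, 9), (13, 14), (13, 17), (13, 22), (13, 25), (13, 30)]
Unfold 4 (reflect across h@16): 48 holes -> [(6, 1), (6, 6), (6, 9), (6, 14), (6, 17), (6, 22), (6, 25), (6, 30), (12, 0), (12, 7), (12, 8), (12, 15), (12, 16), (12, 23), (12, 24), (12, 31), (13, 1), (13, 6), (13, 9), (13, 14), (13, 17), (13, 22), (13, 25), (13, 30), (18, 1), (18, 6), (18, 9), (18, 14), (18, 17), (18, 22), (18, 25), (18, 30), (19, 0), (19, 7), (19, 8), (19, 15), (19, 16), (19, 23), (19, 24), (19, 31), (25, 1), (25, 6), (25, 9), (25, 14), (25, 17), (25, 22), (25, 25), (25, 30)]
Holes: [(6, 1), (6, 6), (6, 9), (6, 14), (6, 17), (6, 22), (6, 25), (6, 30), (12, 0), (12, 7), (12, 8), (12, 15), (12, 16), (12, 23), (12, 24), (12, 31), (13, 1), (13, 6), (13, 9), (13, 14), (13, 17), (13, 22), (13, 25), (13, 30), (18, 1), (18, 6), (18, 9), (18, 14), (18, 17), (18, 22), (18, 25), (18, 30), (19, 0), (19, 7), (19, 8), (19, 15), (19, 16), (19, 23), (19, 24), (19, 31), (25, 1), (25, 6), (25, 9), (25, 14), (25, 17), (25, 22), (25, 25), (25, 30)]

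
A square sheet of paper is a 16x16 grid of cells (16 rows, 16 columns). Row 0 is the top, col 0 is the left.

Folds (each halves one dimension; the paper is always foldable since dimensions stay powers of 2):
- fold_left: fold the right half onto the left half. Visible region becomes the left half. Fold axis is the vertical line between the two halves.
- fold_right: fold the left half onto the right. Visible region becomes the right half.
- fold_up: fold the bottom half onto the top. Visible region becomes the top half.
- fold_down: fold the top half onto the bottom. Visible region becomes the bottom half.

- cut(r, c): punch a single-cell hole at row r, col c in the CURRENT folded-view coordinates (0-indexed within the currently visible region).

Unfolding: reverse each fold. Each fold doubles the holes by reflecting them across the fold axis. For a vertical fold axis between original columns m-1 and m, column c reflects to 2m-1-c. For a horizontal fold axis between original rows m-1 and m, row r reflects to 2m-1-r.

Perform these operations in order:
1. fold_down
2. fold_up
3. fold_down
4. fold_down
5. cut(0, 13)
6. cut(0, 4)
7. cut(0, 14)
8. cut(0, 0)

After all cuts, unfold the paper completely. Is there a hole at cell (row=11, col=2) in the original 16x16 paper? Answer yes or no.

Answer: no

Derivation:
Op 1 fold_down: fold axis h@8; visible region now rows[8,16) x cols[0,16) = 8x16
Op 2 fold_up: fold axis h@12; visible region now rows[8,12) x cols[0,16) = 4x16
Op 3 fold_down: fold axis h@10; visible region now rows[10,12) x cols[0,16) = 2x16
Op 4 fold_down: fold axis h@11; visible region now rows[11,12) x cols[0,16) = 1x16
Op 5 cut(0, 13): punch at orig (11,13); cuts so far [(11, 13)]; region rows[11,12) x cols[0,16) = 1x16
Op 6 cut(0, 4): punch at orig (11,4); cuts so far [(11, 4), (11, 13)]; region rows[11,12) x cols[0,16) = 1x16
Op 7 cut(0, 14): punch at orig (11,14); cuts so far [(11, 4), (11, 13), (11, 14)]; region rows[11,12) x cols[0,16) = 1x16
Op 8 cut(0, 0): punch at orig (11,0); cuts so far [(11, 0), (11, 4), (11, 13), (11, 14)]; region rows[11,12) x cols[0,16) = 1x16
Unfold 1 (reflect across h@11): 8 holes -> [(10, 0), (10, 4), (10, 13), (10, 14), (11, 0), (11, 4), (11, 13), (11, 14)]
Unfold 2 (reflect across h@10): 16 holes -> [(8, 0), (8, 4), (8, 13), (8, 14), (9, 0), (9, 4), (9, 13), (9, 14), (10, 0), (10, 4), (10, 13), (10, 14), (11, 0), (11, 4), (11, 13), (11, 14)]
Unfold 3 (reflect across h@12): 32 holes -> [(8, 0), (8, 4), (8, 13), (8, 14), (9, 0), (9, 4), (9, 13), (9, 14), (10, 0), (10, 4), (10, 13), (10, 14), (11, 0), (11, 4), (11, 13), (11, 14), (12, 0), (12, 4), (12, 13), (12, 14), (13, 0), (13, 4), (13, 13), (13, 14), (14, 0), (14, 4), (14, 13), (14, 14), (15, 0), (15, 4), (15, 13), (15, 14)]
Unfold 4 (reflect across h@8): 64 holes -> [(0, 0), (0, 4), (0, 13), (0, 14), (1, 0), (1, 4), (1, 13), (1, 14), (2, 0), (2, 4), (2, 13), (2, 14), (3, 0), (3, 4), (3, 13), (3, 14), (4, 0), (4, 4), (4, 13), (4, 14), (5, 0), (5, 4), (5, 13), (5, 14), (6, 0), (6, 4), (6, 13), (6, 14), (7, 0), (7, 4), (7, 13), (7, 14), (8, 0), (8, 4), (8, 13), (8, 14), (9, 0), (9, 4), (9, 13), (9, 14), (10, 0), (10, 4), (10, 13), (10, 14), (11, 0), (11, 4), (11, 13), (11, 14), (12, 0), (12, 4), (12, 13), (12, 14), (13, 0), (13, 4), (13, 13), (13, 14), (14, 0), (14, 4), (14, 13), (14, 14), (15, 0), (15, 4), (15, 13), (15, 14)]
Holes: [(0, 0), (0, 4), (0, 13), (0, 14), (1, 0), (1, 4), (1, 13), (1, 14), (2, 0), (2, 4), (2, 13), (2, 14), (3, 0), (3, 4), (3, 13), (3, 14), (4, 0), (4, 4), (4, 13), (4, 14), (5, 0), (5, 4), (5, 13), (5, 14), (6, 0), (6, 4), (6, 13), (6, 14), (7, 0), (7, 4), (7, 13), (7, 14), (8, 0), (8, 4), (8, 13), (8, 14), (9, 0), (9, 4), (9, 13), (9, 14), (10, 0), (10, 4), (10, 13), (10, 14), (11, 0), (11, 4), (11, 13), (11, 14), (12, 0), (12, 4), (12, 13), (12, 14), (13, 0), (13, 4), (13, 13), (13, 14), (14, 0), (14, 4), (14, 13), (14, 14), (15, 0), (15, 4), (15, 13), (15, 14)]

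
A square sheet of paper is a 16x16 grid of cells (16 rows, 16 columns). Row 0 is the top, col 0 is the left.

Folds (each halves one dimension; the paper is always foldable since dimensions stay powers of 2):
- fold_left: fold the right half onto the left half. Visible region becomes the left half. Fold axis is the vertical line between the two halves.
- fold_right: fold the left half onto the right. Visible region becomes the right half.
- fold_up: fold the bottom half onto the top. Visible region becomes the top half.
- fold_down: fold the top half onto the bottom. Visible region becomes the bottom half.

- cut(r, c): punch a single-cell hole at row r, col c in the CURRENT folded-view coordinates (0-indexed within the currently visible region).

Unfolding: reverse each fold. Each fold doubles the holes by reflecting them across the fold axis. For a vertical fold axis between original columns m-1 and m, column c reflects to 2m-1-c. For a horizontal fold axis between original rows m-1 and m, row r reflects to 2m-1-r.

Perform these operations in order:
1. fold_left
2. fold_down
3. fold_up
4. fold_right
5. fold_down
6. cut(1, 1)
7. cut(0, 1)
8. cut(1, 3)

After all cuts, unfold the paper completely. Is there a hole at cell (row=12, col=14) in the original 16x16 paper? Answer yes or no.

Answer: no

Derivation:
Op 1 fold_left: fold axis v@8; visible region now rows[0,16) x cols[0,8) = 16x8
Op 2 fold_down: fold axis h@8; visible region now rows[8,16) x cols[0,8) = 8x8
Op 3 fold_up: fold axis h@12; visible region now rows[8,12) x cols[0,8) = 4x8
Op 4 fold_right: fold axis v@4; visible region now rows[8,12) x cols[4,8) = 4x4
Op 5 fold_down: fold axis h@10; visible region now rows[10,12) x cols[4,8) = 2x4
Op 6 cut(1, 1): punch at orig (11,5); cuts so far [(11, 5)]; region rows[10,12) x cols[4,8) = 2x4
Op 7 cut(0, 1): punch at orig (10,5); cuts so far [(10, 5), (11, 5)]; region rows[10,12) x cols[4,8) = 2x4
Op 8 cut(1, 3): punch at orig (11,7); cuts so far [(10, 5), (11, 5), (11, 7)]; region rows[10,12) x cols[4,8) = 2x4
Unfold 1 (reflect across h@10): 6 holes -> [(8, 5), (8, 7), (9, 5), (10, 5), (11, 5), (11, 7)]
Unfold 2 (reflect across v@4): 12 holes -> [(8, 0), (8, 2), (8, 5), (8, 7), (9, 2), (9, 5), (10, 2), (10, 5), (11, 0), (11, 2), (11, 5), (11, 7)]
Unfold 3 (reflect across h@12): 24 holes -> [(8, 0), (8, 2), (8, 5), (8, 7), (9, 2), (9, 5), (10, 2), (10, 5), (11, 0), (11, 2), (11, 5), (11, 7), (12, 0), (12, 2), (12, 5), (12, 7), (13, 2), (13, 5), (14, 2), (14, 5), (15, 0), (15, 2), (15, 5), (15, 7)]
Unfold 4 (reflect across h@8): 48 holes -> [(0, 0), (0, 2), (0, 5), (0, 7), (1, 2), (1, 5), (2, 2), (2, 5), (3, 0), (3, 2), (3, 5), (3, 7), (4, 0), (4, 2), (4, 5), (4, 7), (5, 2), (5, 5), (6, 2), (6, 5), (7, 0), (7, 2), (7, 5), (7, 7), (8, 0), (8, 2), (8, 5), (8, 7), (9, 2), (9, 5), (10, 2), (10, 5), (11, 0), (11, 2), (11, 5), (11, 7), (12, 0), (12, 2), (12, 5), (12, 7), (13, 2), (13, 5), (14, 2), (14, 5), (15, 0), (15, 2), (15, 5), (15, 7)]
Unfold 5 (reflect across v@8): 96 holes -> [(0, 0), (0, 2), (0, 5), (0, 7), (0, 8), (0, 10), (0, 13), (0, 15), (1, 2), (1, 5), (1, 10), (1, 13), (2, 2), (2, 5), (2, 10), (2, 13), (3, 0), (3, 2), (3, 5), (3, 7), (3, 8), (3, 10), (3, 13), (3, 15), (4, 0), (4, 2), (4, 5), (4, 7), (4, 8), (4, 10), (4, 13), (4, 15), (5, 2), (5, 5), (5, 10), (5, 13), (6, 2), (6, 5), (6, 10), (6, 13), (7, 0), (7, 2), (7, 5), (7, 7), (7, 8), (7, 10), (7, 13), (7, 15), (8, 0), (8, 2), (8, 5), (8, 7), (8, 8), (8, 10), (8, 13), (8, 15), (9, 2), (9, 5), (9, 10), (9, 13), (10, 2), (10, 5), (10, 10), (10, 13), (11, 0), (11, 2), (11, 5), (11, 7), (11, 8), (11, 10), (11, 13), (11, 15), (12, 0), (12, 2), (12, 5), (12, 7), (12, 8), (12, 10), (12, 13), (12, 15), (13, 2), (13, 5), (13, 10), (13, 13), (14, 2), (14, 5), (14, 10), (14, 13), (15, 0), (15, 2), (15, 5), (15, 7), (15, 8), (15, 10), (15, 13), (15, 15)]
Holes: [(0, 0), (0, 2), (0, 5), (0, 7), (0, 8), (0, 10), (0, 13), (0, 15), (1, 2), (1, 5), (1, 10), (1, 13), (2, 2), (2, 5), (2, 10), (2, 13), (3, 0), (3, 2), (3, 5), (3, 7), (3, 8), (3, 10), (3, 13), (3, 15), (4, 0), (4, 2), (4, 5), (4, 7), (4, 8), (4, 10), (4, 13), (4, 15), (5, 2), (5, 5), (5, 10), (5, 13), (6, 2), (6, 5), (6, 10), (6, 13), (7, 0), (7, 2), (7, 5), (7, 7), (7, 8), (7, 10), (7, 13), (7, 15), (8, 0), (8, 2), (8, 5), (8, 7), (8, 8), (8, 10), (8, 13), (8, 15), (9, 2), (9, 5), (9, 10), (9, 13), (10, 2), (10, 5), (10, 10), (10, 13), (11, 0), (11, 2), (11, 5), (11, 7), (11, 8), (11, 10), (11, 13), (11, 15), (12, 0), (12, 2), (12, 5), (12, 7), (12, 8), (12, 10), (12, 13), (12, 15), (13, 2), (13, 5), (13, 10), (13, 13), (14, 2), (14, 5), (14, 10), (14, 13), (15, 0), (15, 2), (15, 5), (15, 7), (15, 8), (15, 10), (15, 13), (15, 15)]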